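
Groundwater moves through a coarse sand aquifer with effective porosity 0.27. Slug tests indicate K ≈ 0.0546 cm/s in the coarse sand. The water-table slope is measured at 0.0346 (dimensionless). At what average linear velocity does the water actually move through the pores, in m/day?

6.05

Convert K: 0.0546 cm/s × 864 = 47.17 m/day.
Hydraulic gradient i = 0.0346.
Darcy flux q = K · i = 47.17 × 0.03460 = 1.632 m/day.
Seepage velocity v = q / n_e = 1.632 / 0.27 = 6.045 m/day.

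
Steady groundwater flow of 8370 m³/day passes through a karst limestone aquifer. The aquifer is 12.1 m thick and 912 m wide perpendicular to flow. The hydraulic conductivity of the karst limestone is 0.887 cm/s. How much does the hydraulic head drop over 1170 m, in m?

1.16

Convert K: 0.887 cm/s × 864 = 766.4 m/day.
Cross-sectional area A = 912 × 12.1 = 11035 m².
From Q = K·A·i, i = Q / (K·A) = 8370 / (766.4 × 11035) = 0.0009897.
Head loss Δh = i · L = 0.0009897 × 1170 = 1.158 m.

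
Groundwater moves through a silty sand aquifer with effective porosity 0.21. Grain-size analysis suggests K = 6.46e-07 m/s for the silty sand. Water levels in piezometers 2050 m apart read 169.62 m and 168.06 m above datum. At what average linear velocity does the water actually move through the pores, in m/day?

0.000202

Convert K: 6.46e-07 m/s × 86400 = 0.05581 m/day.
Hydraulic gradient i = (169.62 − 168.06) / 2050 = 1.56 / 2050 = 0.0007610.
Darcy flux q = K · i = 0.05581 × 0.0007610 = 4.247e-05 m/day.
Seepage velocity v = q / n_e = 4.247e-05 / 0.21 = 0.0002023 m/day.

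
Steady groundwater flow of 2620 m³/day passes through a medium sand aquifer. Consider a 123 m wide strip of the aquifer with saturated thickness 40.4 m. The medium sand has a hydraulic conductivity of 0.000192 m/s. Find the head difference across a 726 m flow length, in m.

23.1

Convert K: 0.000192 m/s × 86400 = 16.59 m/day.
Cross-sectional area A = 123 × 40.4 = 4969 m².
From Q = K·A·i, i = Q / (K·A) = 2620 / (16.59 × 4969) = 0.03178.
Head loss Δh = i · L = 0.03178 × 726 = 23.07 m.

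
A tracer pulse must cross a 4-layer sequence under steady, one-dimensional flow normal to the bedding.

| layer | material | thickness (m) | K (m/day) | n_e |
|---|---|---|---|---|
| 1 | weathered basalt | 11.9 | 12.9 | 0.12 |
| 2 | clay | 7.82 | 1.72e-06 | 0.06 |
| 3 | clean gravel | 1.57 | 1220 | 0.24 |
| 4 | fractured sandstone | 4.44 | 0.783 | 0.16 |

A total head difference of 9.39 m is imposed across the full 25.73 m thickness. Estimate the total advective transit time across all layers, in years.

With flow normal to the layers, continuity requires the same specific discharge q through every layer.
Σ(b_i/K_i) = 11.9/12.9 + 7.82/1.72e-06 + 1.57/1220 + 4.44/0.783 = 4.547e+06 d.
q = Δh / Σ(b_i/K_i) = 9.39 / 4.547e+06 = 2.065e-06 m/day.
In each layer the seepage velocity is v_i = q/n_i, so the layer transit time is t_i = b_i·n_i / q:
  layer 1 (weathered basalt): t_1 = 11.9 × 0.12 / 2.065e-06 = 6.914e+05 d
  layer 2 (clay): t_2 = 7.82 × 0.06 / 2.065e-06 = 2.272e+05 d
  layer 3 (clean gravel): t_3 = 1.57 × 0.24 / 2.065e-06 = 1.824e+05 d
  layer 4 (fractured sandstone): t_4 = 4.44 × 0.16 / 2.065e-06 = 3.440e+05 d
Total t = Σ t_i = 1.445e+06 days = 3956 years.

3960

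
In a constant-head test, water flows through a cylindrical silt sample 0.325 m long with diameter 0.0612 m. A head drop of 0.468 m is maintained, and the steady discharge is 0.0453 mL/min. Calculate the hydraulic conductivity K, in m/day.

0.0154

Cross-sectional area A = π·(d/2)² = π × (0.0612/2)² = 0.002942 m².
Convert discharge: 0.0453 mL/min = 7.550e-10 m³/s.
Darcy's law rearranged: K = Q·L / (A·Δh) = 7.550e-10 × 0.325 / (0.002942 × 0.468) = 1.782e-07 m/s = 0.01540 m/day.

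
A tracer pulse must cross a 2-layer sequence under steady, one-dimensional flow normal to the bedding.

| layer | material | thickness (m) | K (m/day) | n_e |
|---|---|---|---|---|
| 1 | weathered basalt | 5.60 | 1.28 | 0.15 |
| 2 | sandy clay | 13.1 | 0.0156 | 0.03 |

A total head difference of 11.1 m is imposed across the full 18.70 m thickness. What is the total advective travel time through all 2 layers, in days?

With flow normal to the layers, continuity requires the same specific discharge q through every layer.
Σ(b_i/K_i) = 5.60/1.28 + 13.1/0.0156 = 844.1 d.
q = Δh / Σ(b_i/K_i) = 11.1 / 844.1 = 0.01315 m/day.
In each layer the seepage velocity is v_i = q/n_i, so the layer transit time is t_i = b_i·n_i / q:
  layer 1 (weathered basalt): t_1 = 5.60 × 0.15 / 0.01315 = 63.88 d
  layer 2 (sandy clay): t_2 = 13.1 × 0.03 / 0.01315 = 29.89 d
Total t = Σ t_i = 93.77 days.

93.8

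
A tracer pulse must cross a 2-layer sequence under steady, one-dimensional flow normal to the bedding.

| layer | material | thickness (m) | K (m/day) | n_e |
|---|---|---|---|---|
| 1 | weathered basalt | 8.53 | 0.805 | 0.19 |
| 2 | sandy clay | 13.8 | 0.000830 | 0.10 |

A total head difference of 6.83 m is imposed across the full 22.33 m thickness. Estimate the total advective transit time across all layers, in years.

With flow normal to the layers, continuity requires the same specific discharge q through every layer.
Σ(b_i/K_i) = 8.53/0.805 + 13.8/0.000830 = 16637 d.
q = Δh / Σ(b_i/K_i) = 6.83 / 16637 = 0.0004105 m/day.
In each layer the seepage velocity is v_i = q/n_i, so the layer transit time is t_i = b_i·n_i / q:
  layer 1 (weathered basalt): t_1 = 8.53 × 0.19 / 0.0004105 = 3948 d
  layer 2 (sandy clay): t_2 = 13.8 × 0.10 / 0.0004105 = 3362 d
Total t = Σ t_i = 7309 days = 20.01 years.

20.0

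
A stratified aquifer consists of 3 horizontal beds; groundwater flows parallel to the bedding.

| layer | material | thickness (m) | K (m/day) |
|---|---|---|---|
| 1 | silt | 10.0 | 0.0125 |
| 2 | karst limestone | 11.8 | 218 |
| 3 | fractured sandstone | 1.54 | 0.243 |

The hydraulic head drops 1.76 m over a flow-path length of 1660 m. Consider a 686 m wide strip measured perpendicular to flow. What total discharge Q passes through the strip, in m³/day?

Flow is parallel to layering, so each bed carries its own Darcy discharge and the transmissivities add.
Σ(K_i·b_i) = 0.0125×10.0 + 218×11.8 + 0.243×1.54 = 2573 m²/day.
Hydraulic gradient i = Δh / L = 1.76 / 1660 = 0.001060.
Q = Σ(K_i·b_i) · W · i = 2573 × 686 × 0.001060 = 1871 m³/day.

1870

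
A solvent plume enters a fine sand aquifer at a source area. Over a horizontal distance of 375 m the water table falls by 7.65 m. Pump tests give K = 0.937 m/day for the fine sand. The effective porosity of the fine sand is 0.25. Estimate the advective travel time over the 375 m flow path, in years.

Hydraulic gradient i = Δh / L = 7.65 / 375 = 0.02040.
Darcy flux q = K · i = 0.9370 × 0.02040 = 0.01911 m/day.
Seepage velocity v = q / n_e = 0.01911 / 0.25 = 0.07646 m/day.
Travel time t = L / v = 375 / 0.07646 = 4905 days = 13.43 years.

13.4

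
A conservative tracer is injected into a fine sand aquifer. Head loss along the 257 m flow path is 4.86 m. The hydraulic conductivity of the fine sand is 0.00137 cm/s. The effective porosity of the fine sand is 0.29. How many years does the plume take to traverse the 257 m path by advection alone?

Convert K: 0.00137 cm/s × 864 = 1.184 m/day.
Hydraulic gradient i = Δh / L = 4.86 / 257 = 0.01891.
Darcy flux q = K · i = 1.184 × 0.01891 = 0.02238 m/day.
Seepage velocity v = q / n_e = 0.02238 / 0.29 = 0.07719 m/day.
Travel time t = L / v = 257 / 0.07719 = 3330 days = 9.116 years.

9.12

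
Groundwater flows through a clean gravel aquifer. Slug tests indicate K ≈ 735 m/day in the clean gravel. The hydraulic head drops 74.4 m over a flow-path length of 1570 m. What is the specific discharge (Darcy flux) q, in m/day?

34.8

Hydraulic gradient i = Δh / L = 74.4 / 1570 = 0.04739.
Specific discharge q = K · i = 735.0 × 0.04739 = 34.83 m/day.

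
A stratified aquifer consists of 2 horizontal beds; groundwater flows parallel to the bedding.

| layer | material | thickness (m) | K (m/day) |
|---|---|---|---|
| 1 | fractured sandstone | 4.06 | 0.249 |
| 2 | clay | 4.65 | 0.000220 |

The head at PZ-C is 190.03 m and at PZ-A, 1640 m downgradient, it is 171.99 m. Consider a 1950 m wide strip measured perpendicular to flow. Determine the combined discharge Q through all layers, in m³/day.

Flow is parallel to layering, so each bed carries its own Darcy discharge and the transmissivities add.
Σ(K_i·b_i) = 0.249×4.06 + 0.000220×4.65 = 1.012 m²/day.
Hydraulic gradient i = (190.03 − 171.99) / 1640 = 18.04 / 1640 = 0.01100.
Q = Σ(K_i·b_i) · W · i = 1.012 × 1950 × 0.01100 = 21.71 m³/day.

21.7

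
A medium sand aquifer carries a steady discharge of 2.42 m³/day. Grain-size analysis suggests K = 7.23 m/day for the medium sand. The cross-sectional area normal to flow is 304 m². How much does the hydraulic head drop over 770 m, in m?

From Q = K·A·i, i = Q / (K·A) = 2.42 / (7.230 × 304.0) = 0.001101.
Head loss Δh = i · L = 0.001101 × 770 = 0.8478 m.

0.848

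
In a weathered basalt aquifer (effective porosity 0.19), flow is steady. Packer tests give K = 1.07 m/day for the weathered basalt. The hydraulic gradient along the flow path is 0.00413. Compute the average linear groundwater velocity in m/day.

0.0233

Hydraulic gradient i = 0.00413.
Darcy flux q = K · i = 1.070 × 0.004130 = 0.004419 m/day.
Seepage velocity v = q / n_e = 0.004419 / 0.19 = 0.02326 m/day.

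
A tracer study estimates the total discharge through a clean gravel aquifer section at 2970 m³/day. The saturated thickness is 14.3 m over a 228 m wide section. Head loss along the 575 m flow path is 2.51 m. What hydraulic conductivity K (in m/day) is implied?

209

Cross-sectional area A = 228 × 14.3 = 3260 m².
Hydraulic gradient i = Δh / L = 2.51 / 575 = 0.004365.
From Q = K·A·i, K = Q / (A·i) = 2970 / (3260 × 0.004365) = 208.7 m/day.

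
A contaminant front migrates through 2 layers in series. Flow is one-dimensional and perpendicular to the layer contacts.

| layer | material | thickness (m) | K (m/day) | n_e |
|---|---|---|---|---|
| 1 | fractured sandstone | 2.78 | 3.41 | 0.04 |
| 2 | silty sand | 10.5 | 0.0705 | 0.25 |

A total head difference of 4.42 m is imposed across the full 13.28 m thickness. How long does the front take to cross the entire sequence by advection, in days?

With flow normal to the layers, continuity requires the same specific discharge q through every layer.
Σ(b_i/K_i) = 2.78/3.41 + 10.5/0.0705 = 149.8 d.
q = Δh / Σ(b_i/K_i) = 4.42 / 149.8 = 0.02952 m/day.
In each layer the seepage velocity is v_i = q/n_i, so the layer transit time is t_i = b_i·n_i / q:
  layer 1 (fractured sandstone): t_1 = 2.78 × 0.04 / 0.02952 = 3.768 d
  layer 2 (silty sand): t_2 = 10.5 × 0.25 / 0.02952 = 88.94 d
Total t = Σ t_i = 92.70 days.

92.7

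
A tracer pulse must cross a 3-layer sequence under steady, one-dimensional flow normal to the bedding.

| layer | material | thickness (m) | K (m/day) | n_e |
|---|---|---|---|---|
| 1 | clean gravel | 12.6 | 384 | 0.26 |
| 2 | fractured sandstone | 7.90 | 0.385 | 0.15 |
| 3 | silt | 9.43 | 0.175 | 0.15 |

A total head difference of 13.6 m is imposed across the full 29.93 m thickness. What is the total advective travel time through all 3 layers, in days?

With flow normal to the layers, continuity requires the same specific discharge q through every layer.
Σ(b_i/K_i) = 12.6/384 + 7.90/0.385 + 9.43/0.175 = 74.44 d.
q = Δh / Σ(b_i/K_i) = 13.6 / 74.44 = 0.1827 m/day.
In each layer the seepage velocity is v_i = q/n_i, so the layer transit time is t_i = b_i·n_i / q:
  layer 1 (clean gravel): t_1 = 12.6 × 0.26 / 0.1827 = 17.93 d
  layer 2 (fractured sandstone): t_2 = 7.90 × 0.15 / 0.1827 = 6.486 d
  layer 3 (silt): t_3 = 9.43 × 0.15 / 0.1827 = 7.742 d
Total t = Σ t_i = 32.16 days.

32.2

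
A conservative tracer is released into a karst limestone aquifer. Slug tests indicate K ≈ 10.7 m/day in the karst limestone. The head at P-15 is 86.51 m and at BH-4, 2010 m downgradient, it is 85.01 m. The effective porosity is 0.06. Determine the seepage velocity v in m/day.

Hydraulic gradient i = (86.51 − 85.01) / 2010 = 1.5 / 2010 = 0.0007463.
Darcy flux q = K · i = 10.70 × 0.0007463 = 0.007985 m/day.
Seepage velocity v = q / n_e = 0.007985 / 0.06 = 0.1331 m/day.

0.133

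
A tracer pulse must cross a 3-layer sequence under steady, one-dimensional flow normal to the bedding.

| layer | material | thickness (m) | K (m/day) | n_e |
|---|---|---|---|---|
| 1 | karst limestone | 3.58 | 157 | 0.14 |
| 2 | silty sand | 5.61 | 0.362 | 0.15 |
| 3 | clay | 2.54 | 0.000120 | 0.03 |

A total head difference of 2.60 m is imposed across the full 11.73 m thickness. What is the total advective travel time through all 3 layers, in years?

With flow normal to the layers, continuity requires the same specific discharge q through every layer.
Σ(b_i/K_i) = 3.58/157 + 5.61/0.362 + 2.54/0.000120 = 21182 d.
q = Δh / Σ(b_i/K_i) = 2.60 / 21182 = 0.0001227 m/day.
In each layer the seepage velocity is v_i = q/n_i, so the layer transit time is t_i = b_i·n_i / q:
  layer 1 (karst limestone): t_1 = 3.58 × 0.14 / 0.0001227 = 4083 d
  layer 2 (silty sand): t_2 = 5.61 × 0.15 / 0.0001227 = 6856 d
  layer 3 (clay): t_3 = 2.54 × 0.03 / 0.0001227 = 620.8 d
Total t = Σ t_i = 11560 days = 31.65 years.

31.6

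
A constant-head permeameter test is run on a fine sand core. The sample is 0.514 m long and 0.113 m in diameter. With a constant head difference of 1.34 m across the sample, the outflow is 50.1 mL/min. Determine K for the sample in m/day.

Cross-sectional area A = π·(d/2)² = π × (0.113/2)² = 0.01003 m².
Convert discharge: 50.1 mL/min = 8.350e-07 m³/s.
Darcy's law rearranged: K = Q·L / (A·Δh) = 8.350e-07 × 0.514 / (0.01003 × 1.34) = 3.194e-05 m/s = 2.759 m/day.

2.76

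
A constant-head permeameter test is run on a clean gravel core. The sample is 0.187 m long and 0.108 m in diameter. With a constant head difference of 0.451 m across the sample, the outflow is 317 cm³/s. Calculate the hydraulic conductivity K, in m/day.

Cross-sectional area A = π·(d/2)² = π × (0.108/2)² = 0.009161 m².
Convert discharge: 317 cm³/s = 0.0003170 m³/s.
Darcy's law rearranged: K = Q·L / (A·Δh) = 0.0003170 × 0.187 / (0.009161 × 0.451) = 0.01435 m/s = 1240 m/day.

1240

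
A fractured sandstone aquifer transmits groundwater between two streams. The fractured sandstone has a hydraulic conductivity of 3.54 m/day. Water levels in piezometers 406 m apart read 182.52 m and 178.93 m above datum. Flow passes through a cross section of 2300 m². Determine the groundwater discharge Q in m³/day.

Hydraulic gradient i = (182.52 − 178.93) / 406 = 3.59 / 406 = 0.008842.
Darcy's law: Q = K · A · i = 3.540 × 2300 × 0.008842 = 71.99 m³/day.

72.0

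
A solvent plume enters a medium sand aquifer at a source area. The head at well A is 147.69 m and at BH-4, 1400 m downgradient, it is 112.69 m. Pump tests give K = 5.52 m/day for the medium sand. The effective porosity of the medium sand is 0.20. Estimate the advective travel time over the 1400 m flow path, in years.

Hydraulic gradient i = (147.69 − 112.69) / 1400 = 35 / 1400 = 0.02500.
Darcy flux q = K · i = 5.520 × 0.02500 = 0.1380 m/day.
Seepage velocity v = q / n_e = 0.1380 / 0.20 = 0.6900 m/day.
Travel time t = L / v = 1400 / 0.6900 = 2029 days = 5.555 years.

5.56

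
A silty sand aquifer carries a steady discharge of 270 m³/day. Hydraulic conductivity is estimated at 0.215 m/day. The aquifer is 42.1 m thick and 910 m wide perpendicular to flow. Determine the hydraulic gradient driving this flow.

0.0328

Cross-sectional area A = 910 × 42.1 = 38311 m².
From Q = K·A·i, i = Q / (K·A) = 270 / (0.2150 × 38311) = 0.03278.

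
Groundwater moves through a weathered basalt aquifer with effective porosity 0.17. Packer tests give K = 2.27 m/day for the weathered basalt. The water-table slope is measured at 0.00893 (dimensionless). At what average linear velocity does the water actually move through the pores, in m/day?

0.119

Hydraulic gradient i = 0.00893.
Darcy flux q = K · i = 2.270 × 0.008930 = 0.02027 m/day.
Seepage velocity v = q / n_e = 0.02027 / 0.17 = 0.1192 m/day.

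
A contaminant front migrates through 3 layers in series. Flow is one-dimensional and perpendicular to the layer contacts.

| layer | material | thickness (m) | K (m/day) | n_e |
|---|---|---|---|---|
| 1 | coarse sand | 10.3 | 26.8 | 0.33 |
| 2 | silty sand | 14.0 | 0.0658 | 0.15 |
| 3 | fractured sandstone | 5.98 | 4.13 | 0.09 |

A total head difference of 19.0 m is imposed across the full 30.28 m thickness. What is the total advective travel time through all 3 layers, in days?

68.2

With flow normal to the layers, continuity requires the same specific discharge q through every layer.
Σ(b_i/K_i) = 10.3/26.8 + 14.0/0.0658 + 5.98/4.13 = 214.6 d.
q = Δh / Σ(b_i/K_i) = 19.0 / 214.6 = 0.08854 m/day.
In each layer the seepage velocity is v_i = q/n_i, so the layer transit time is t_i = b_i·n_i / q:
  layer 1 (coarse sand): t_1 = 10.3 × 0.33 / 0.08854 = 38.39 d
  layer 2 (silty sand): t_2 = 14.0 × 0.15 / 0.08854 = 23.72 d
  layer 3 (fractured sandstone): t_3 = 5.98 × 0.09 / 0.08854 = 6.079 d
Total t = Σ t_i = 68.19 days.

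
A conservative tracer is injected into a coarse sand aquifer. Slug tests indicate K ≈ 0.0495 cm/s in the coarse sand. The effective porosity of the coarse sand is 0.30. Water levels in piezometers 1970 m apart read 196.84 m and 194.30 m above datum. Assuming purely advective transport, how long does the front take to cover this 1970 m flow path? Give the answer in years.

29.3

Convert K: 0.0495 cm/s × 864 = 42.77 m/day.
Hydraulic gradient i = (196.84 − 194.30) / 1970 = 2.54 / 1970 = 0.001289.
Darcy flux q = K · i = 42.77 × 0.001289 = 0.05514 m/day.
Seepage velocity v = q / n_e = 0.05514 / 0.30 = 0.1838 m/day.
Travel time t = L / v = 1970 / 0.1838 = 10718 days = 29.34 years.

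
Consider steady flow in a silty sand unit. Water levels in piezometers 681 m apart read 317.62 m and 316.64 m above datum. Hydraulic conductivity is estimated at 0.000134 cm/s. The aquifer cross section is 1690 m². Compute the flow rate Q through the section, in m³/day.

0.282

Convert K: 0.000134 cm/s × 864 = 0.1158 m/day.
Hydraulic gradient i = (317.62 − 316.64) / 681 = 0.98 / 681 = 0.001439.
Darcy's law: Q = K · A · i = 0.1158 × 1690 × 0.001439 = 0.2816 m³/day.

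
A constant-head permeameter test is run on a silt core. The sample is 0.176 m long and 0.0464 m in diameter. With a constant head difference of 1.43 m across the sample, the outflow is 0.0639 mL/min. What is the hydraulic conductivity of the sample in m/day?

0.00670

Cross-sectional area A = π·(d/2)² = π × (0.0464/2)² = 0.001691 m².
Convert discharge: 0.0639 mL/min = 1.065e-09 m³/s.
Darcy's law rearranged: K = Q·L / (A·Δh) = 1.065e-09 × 0.176 / (0.001691 × 1.43) = 7.752e-08 m/s = 0.006698 m/day.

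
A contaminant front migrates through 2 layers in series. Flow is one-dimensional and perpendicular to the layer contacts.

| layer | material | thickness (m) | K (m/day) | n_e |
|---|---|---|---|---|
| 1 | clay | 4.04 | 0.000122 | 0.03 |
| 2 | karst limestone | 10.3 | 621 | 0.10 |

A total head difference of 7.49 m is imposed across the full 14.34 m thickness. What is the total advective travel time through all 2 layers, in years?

13.9

With flow normal to the layers, continuity requires the same specific discharge q through every layer.
Σ(b_i/K_i) = 4.04/0.000122 + 10.3/621 = 33115 d.
q = Δh / Σ(b_i/K_i) = 7.49 / 33115 = 0.0002262 m/day.
In each layer the seepage velocity is v_i = q/n_i, so the layer transit time is t_i = b_i·n_i / q:
  layer 1 (clay): t_1 = 4.04 × 0.03 / 0.0002262 = 535.8 d
  layer 2 (karst limestone): t_2 = 10.3 × 0.10 / 0.0002262 = 4554 d
Total t = Σ t_i = 5090 days = 13.93 years.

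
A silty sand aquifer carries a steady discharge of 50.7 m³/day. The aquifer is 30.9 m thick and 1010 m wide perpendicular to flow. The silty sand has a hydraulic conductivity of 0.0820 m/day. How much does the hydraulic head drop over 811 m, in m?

16.1

Cross-sectional area A = 1010 × 30.9 = 31209 m².
From Q = K·A·i, i = Q / (K·A) = 50.7 / (0.08200 × 31209) = 0.01981.
Head loss Δh = i · L = 0.01981 × 811 = 16.07 m.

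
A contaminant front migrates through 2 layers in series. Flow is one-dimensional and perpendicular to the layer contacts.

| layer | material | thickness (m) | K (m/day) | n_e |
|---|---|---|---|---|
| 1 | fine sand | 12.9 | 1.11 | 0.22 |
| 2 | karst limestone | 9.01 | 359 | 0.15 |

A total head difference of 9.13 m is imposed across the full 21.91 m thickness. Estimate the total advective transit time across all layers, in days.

With flow normal to the layers, continuity requires the same specific discharge q through every layer.
Σ(b_i/K_i) = 12.9/1.11 + 9.01/359 = 11.65 d.
q = Δh / Σ(b_i/K_i) = 9.13 / 11.65 = 0.7839 m/day.
In each layer the seepage velocity is v_i = q/n_i, so the layer transit time is t_i = b_i·n_i / q:
  layer 1 (fine sand): t_1 = 12.9 × 0.22 / 0.7839 = 3.620 d
  layer 2 (karst limestone): t_2 = 9.01 × 0.15 / 0.7839 = 1.724 d
Total t = Σ t_i = 5.344 days.

5.34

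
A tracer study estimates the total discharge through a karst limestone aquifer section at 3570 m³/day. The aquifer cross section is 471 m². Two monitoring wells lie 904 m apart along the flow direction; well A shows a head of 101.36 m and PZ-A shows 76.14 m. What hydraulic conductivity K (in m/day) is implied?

Hydraulic gradient i = (101.36 − 76.14) / 904 = 25.22 / 904 = 0.02790.
From Q = K·A·i, K = Q / (A·i) = 3570 / (471.0 × 0.02790) = 271.7 m/day.

272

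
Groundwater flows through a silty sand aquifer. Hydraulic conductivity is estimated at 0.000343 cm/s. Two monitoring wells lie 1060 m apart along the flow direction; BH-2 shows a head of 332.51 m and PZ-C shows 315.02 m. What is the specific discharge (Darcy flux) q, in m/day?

Convert K: 0.000343 cm/s × 864 = 0.2964 m/day.
Hydraulic gradient i = (332.51 − 315.02) / 1060 = 17.49 / 1060 = 0.01650.
Specific discharge q = K · i = 0.2964 × 0.01650 = 0.004890 m/day.

0.00489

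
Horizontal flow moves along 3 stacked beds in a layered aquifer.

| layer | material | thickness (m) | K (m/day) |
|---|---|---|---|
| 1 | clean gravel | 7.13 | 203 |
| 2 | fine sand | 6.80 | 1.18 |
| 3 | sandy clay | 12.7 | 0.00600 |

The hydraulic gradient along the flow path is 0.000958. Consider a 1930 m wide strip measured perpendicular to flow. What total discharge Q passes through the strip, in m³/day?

Flow is parallel to layering, so each bed carries its own Darcy discharge and the transmissivities add.
Σ(K_i·b_i) = 203×7.13 + 1.18×6.80 + 0.00600×12.7 = 1455 m²/day.
Hydraulic gradient i = 0.000958.
Q = Σ(K_i·b_i) · W · i = 1455 × 1930 × 0.0009580 = 2691 m³/day.

2690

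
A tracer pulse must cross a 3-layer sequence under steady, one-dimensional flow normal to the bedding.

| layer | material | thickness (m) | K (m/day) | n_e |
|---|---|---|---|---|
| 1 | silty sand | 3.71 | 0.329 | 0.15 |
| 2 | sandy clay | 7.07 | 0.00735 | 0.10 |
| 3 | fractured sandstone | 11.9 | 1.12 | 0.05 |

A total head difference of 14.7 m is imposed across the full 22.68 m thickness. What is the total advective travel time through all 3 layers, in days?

124

With flow normal to the layers, continuity requires the same specific discharge q through every layer.
Σ(b_i/K_i) = 3.71/0.329 + 7.07/0.00735 + 11.9/1.12 = 983.8 d.
q = Δh / Σ(b_i/K_i) = 14.7 / 983.8 = 0.01494 m/day.
In each layer the seepage velocity is v_i = q/n_i, so the layer transit time is t_i = b_i·n_i / q:
  layer 1 (silty sand): t_1 = 3.71 × 0.15 / 0.01494 = 37.24 d
  layer 2 (sandy clay): t_2 = 7.07 × 0.10 / 0.01494 = 47.32 d
  layer 3 (fractured sandstone): t_3 = 11.9 × 0.05 / 0.01494 = 39.82 d
Total t = Σ t_i = 124.4 days.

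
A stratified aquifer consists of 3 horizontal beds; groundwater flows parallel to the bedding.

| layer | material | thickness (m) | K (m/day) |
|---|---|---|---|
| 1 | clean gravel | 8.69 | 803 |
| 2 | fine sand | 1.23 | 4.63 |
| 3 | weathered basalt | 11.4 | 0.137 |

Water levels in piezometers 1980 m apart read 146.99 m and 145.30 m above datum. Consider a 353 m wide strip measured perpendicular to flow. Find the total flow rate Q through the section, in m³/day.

Flow is parallel to layering, so each bed carries its own Darcy discharge and the transmissivities add.
Σ(K_i·b_i) = 803×8.69 + 4.63×1.23 + 0.137×11.4 = 6985 m²/day.
Hydraulic gradient i = (146.99 − 145.30) / 1980 = 1.69 / 1980 = 0.0008535.
Q = Σ(K_i·b_i) · W · i = 6985 × 353 × 0.0008535 = 2105 m³/day.

2100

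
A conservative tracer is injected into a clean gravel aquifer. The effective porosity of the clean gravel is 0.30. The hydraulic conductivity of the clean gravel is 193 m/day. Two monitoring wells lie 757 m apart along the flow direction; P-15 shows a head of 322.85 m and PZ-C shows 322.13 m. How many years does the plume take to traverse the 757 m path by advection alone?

3.39

Hydraulic gradient i = (322.85 − 322.13) / 757 = 0.72 / 757 = 0.0009511.
Darcy flux q = K · i = 193.0 × 0.0009511 = 0.1836 m/day.
Seepage velocity v = q / n_e = 0.1836 / 0.30 = 0.6119 m/day.
Travel time t = L / v = 757 / 0.6119 = 1237 days = 3.387 years.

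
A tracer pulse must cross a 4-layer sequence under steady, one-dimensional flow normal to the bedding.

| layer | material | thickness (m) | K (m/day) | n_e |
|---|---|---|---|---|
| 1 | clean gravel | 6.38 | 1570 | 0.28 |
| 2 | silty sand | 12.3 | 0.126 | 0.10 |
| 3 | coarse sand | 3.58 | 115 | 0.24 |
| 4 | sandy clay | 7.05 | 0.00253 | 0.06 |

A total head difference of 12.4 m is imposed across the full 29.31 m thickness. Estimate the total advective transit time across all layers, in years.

2.74

With flow normal to the layers, continuity requires the same specific discharge q through every layer.
Σ(b_i/K_i) = 6.38/1570 + 12.3/0.126 + 3.58/115 + 7.05/0.00253 = 2884 d.
q = Δh / Σ(b_i/K_i) = 12.4 / 2884 = 0.004299 m/day.
In each layer the seepage velocity is v_i = q/n_i, so the layer transit time is t_i = b_i·n_i / q:
  layer 1 (clean gravel): t_1 = 6.38 × 0.28 / 0.004299 = 415.5 d
  layer 2 (silty sand): t_2 = 12.3 × 0.10 / 0.004299 = 286.1 d
  layer 3 (coarse sand): t_3 = 3.58 × 0.24 / 0.004299 = 199.8 d
  layer 4 (sandy clay): t_4 = 7.05 × 0.06 / 0.004299 = 98.39 d
Total t = Σ t_i = 999.8 days = 2.737 years.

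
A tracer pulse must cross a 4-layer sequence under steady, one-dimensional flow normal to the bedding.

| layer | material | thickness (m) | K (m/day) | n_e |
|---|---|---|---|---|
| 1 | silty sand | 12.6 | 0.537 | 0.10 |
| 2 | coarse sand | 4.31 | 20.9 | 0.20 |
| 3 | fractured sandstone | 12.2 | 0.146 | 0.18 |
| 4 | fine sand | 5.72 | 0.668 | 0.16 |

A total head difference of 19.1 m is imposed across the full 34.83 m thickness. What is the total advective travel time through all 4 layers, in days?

With flow normal to the layers, continuity requires the same specific discharge q through every layer.
Σ(b_i/K_i) = 12.6/0.537 + 4.31/20.9 + 12.2/0.146 + 5.72/0.668 = 115.8 d.
q = Δh / Σ(b_i/K_i) = 19.1 / 115.8 = 0.1649 m/day.
In each layer the seepage velocity is v_i = q/n_i, so the layer transit time is t_i = b_i·n_i / q:
  layer 1 (silty sand): t_1 = 12.6 × 0.10 / 0.1649 = 7.639 d
  layer 2 (coarse sand): t_2 = 4.31 × 0.20 / 0.1649 = 5.226 d
  layer 3 (fractured sandstone): t_3 = 12.2 × 0.18 / 0.1649 = 13.31 d
  layer 4 (fine sand): t_4 = 5.72 × 0.16 / 0.1649 = 5.548 d
Total t = Σ t_i = 31.73 days.

31.7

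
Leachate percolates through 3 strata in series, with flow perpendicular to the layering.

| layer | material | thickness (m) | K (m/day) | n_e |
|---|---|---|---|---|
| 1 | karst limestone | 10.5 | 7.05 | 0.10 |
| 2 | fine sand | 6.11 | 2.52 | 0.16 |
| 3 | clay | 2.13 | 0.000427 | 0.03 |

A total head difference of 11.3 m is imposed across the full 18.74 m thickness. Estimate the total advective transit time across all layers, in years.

With flow normal to the layers, continuity requires the same specific discharge q through every layer.
Σ(b_i/K_i) = 10.5/7.05 + 6.11/2.52 + 2.13/0.000427 = 4992 d.
q = Δh / Σ(b_i/K_i) = 11.3 / 4992 = 0.002264 m/day.
In each layer the seepage velocity is v_i = q/n_i, so the layer transit time is t_i = b_i·n_i / q:
  layer 1 (karst limestone): t_1 = 10.5 × 0.10 / 0.002264 = 463.9 d
  layer 2 (fine sand): t_2 = 6.11 × 0.16 / 0.002264 = 431.9 d
  layer 3 (clay): t_3 = 2.13 × 0.03 / 0.002264 = 28.23 d
Total t = Σ t_i = 924.0 days = 2.530 years.

2.53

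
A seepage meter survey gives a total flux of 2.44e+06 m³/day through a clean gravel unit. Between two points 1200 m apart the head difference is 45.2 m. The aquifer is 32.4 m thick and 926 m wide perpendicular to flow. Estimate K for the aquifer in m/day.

2160

Cross-sectional area A = 926 × 32.4 = 30002 m².
Hydraulic gradient i = Δh / L = 45.2 / 1200 = 0.03767.
From Q = K·A·i, K = Q / (A·i) = 2.44e+06 / (30002 × 0.03767) = 2159 m/day.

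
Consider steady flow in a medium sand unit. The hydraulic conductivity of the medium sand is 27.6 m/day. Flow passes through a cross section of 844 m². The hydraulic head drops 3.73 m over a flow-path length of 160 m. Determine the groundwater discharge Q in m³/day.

543

Hydraulic gradient i = Δh / L = 3.73 / 160 = 0.02331.
Darcy's law: Q = K · A · i = 27.60 × 844.0 × 0.02331 = 543.1 m³/day.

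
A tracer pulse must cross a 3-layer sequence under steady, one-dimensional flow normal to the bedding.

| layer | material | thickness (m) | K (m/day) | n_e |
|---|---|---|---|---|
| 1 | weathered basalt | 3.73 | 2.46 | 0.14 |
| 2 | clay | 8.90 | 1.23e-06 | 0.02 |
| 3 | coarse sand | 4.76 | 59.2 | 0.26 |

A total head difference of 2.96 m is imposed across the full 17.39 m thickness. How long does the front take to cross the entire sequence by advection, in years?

With flow normal to the layers, continuity requires the same specific discharge q through every layer.
Σ(b_i/K_i) = 3.73/2.46 + 8.90/1.23e-06 + 4.76/59.2 = 7.236e+06 d.
q = Δh / Σ(b_i/K_i) = 2.96 / 7.236e+06 = 4.091e-07 m/day.
In each layer the seepage velocity is v_i = q/n_i, so the layer transit time is t_i = b_i·n_i / q:
  layer 1 (weathered basalt): t_1 = 3.73 × 0.14 / 4.091e-07 = 1.277e+06 d
  layer 2 (clay): t_2 = 8.90 × 0.02 / 4.091e-07 = 4.351e+05 d
  layer 3 (coarse sand): t_3 = 4.76 × 0.26 / 4.091e-07 = 3.025e+06 d
Total t = Σ t_i = 4.737e+06 days = 12969 years.

13000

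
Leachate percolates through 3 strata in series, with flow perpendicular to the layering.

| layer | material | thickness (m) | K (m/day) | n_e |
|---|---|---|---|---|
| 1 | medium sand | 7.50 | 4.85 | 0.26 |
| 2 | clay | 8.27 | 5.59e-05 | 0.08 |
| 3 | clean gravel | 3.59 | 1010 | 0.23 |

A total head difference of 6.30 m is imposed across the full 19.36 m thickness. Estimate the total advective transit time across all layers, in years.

221

With flow normal to the layers, continuity requires the same specific discharge q through every layer.
Σ(b_i/K_i) = 7.50/4.85 + 8.27/5.59e-05 + 3.59/1010 = 1.479e+05 d.
q = Δh / Σ(b_i/K_i) = 6.30 / 1.479e+05 = 4.258e-05 m/day.
In each layer the seepage velocity is v_i = q/n_i, so the layer transit time is t_i = b_i·n_i / q:
  layer 1 (medium sand): t_1 = 7.50 × 0.26 / 4.258e-05 = 45792 d
  layer 2 (clay): t_2 = 8.27 × 0.08 / 4.258e-05 = 15537 d
  layer 3 (clean gravel): t_3 = 3.59 × 0.23 / 4.258e-05 = 19390 d
Total t = Σ t_i = 80719 days = 221.0 years.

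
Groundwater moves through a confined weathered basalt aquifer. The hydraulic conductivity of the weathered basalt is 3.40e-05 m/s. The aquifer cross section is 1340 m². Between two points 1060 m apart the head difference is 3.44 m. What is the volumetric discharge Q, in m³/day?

12.8

Convert K: 3.40e-05 m/s × 86400 = 2.938 m/day.
Hydraulic gradient i = Δh / L = 3.44 / 1060 = 0.003245.
Darcy's law: Q = K · A · i = 2.938 × 1340 × 0.003245 = 12.77 m³/day.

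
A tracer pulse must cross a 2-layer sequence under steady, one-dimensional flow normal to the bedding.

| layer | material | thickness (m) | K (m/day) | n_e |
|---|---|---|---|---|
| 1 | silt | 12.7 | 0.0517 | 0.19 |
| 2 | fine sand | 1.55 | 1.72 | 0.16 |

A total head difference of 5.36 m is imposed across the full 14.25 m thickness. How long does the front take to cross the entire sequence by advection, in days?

122

With flow normal to the layers, continuity requires the same specific discharge q through every layer.
Σ(b_i/K_i) = 12.7/0.0517 + 1.55/1.72 = 246.5 d.
q = Δh / Σ(b_i/K_i) = 5.36 / 246.5 = 0.02174 m/day.
In each layer the seepage velocity is v_i = q/n_i, so the layer transit time is t_i = b_i·n_i / q:
  layer 1 (silt): t_1 = 12.7 × 0.19 / 0.02174 = 111.0 d
  layer 2 (fine sand): t_2 = 1.55 × 0.16 / 0.02174 = 11.41 d
Total t = Σ t_i = 122.4 days.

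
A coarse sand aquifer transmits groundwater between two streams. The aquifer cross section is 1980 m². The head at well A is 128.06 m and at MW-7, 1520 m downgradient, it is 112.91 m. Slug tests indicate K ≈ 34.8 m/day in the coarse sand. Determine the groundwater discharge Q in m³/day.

687

Hydraulic gradient i = (128.06 − 112.91) / 1520 = 15.15 / 1520 = 0.009967.
Darcy's law: Q = K · A · i = 34.80 × 1980 × 0.009967 = 686.8 m³/day.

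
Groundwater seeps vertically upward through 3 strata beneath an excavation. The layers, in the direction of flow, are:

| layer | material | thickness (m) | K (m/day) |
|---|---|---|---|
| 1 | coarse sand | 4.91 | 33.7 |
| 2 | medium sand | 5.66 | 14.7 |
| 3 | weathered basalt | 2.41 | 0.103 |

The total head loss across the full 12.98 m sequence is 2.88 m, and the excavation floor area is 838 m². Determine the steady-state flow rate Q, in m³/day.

101

Flow is perpendicular to layering, so the layers act in series and the equivalent K is the thickness-weighted harmonic mean.
Total thickness L = 4.91 + 5.66 + 2.41 = 12.98 m.
Σ(b_i/K_i) = 4.91/33.7 + 5.66/14.7 + 2.41/0.103 = 23.93 d.
K_eq = L / Σ(b_i/K_i) = 12.98 / 23.93 = 0.5424 m/day.
Q = K_eq · A · (Δh/L) = 0.5424 × 838 × (2.88/12.98) = 100.9 m³/day.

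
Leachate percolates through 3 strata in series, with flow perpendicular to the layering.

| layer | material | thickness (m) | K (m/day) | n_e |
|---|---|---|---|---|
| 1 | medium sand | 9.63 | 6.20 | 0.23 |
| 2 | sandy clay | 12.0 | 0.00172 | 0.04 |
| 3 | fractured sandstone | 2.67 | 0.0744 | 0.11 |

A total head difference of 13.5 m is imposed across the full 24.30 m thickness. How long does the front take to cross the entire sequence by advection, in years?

With flow normal to the layers, continuity requires the same specific discharge q through every layer.
Σ(b_i/K_i) = 9.63/6.20 + 12.0/0.00172 + 2.67/0.0744 = 7014 d.
q = Δh / Σ(b_i/K_i) = 13.5 / 7014 = 0.001925 m/day.
In each layer the seepage velocity is v_i = q/n_i, so the layer transit time is t_i = b_i·n_i / q:
  layer 1 (medium sand): t_1 = 9.63 × 0.23 / 0.001925 = 1151 d
  layer 2 (sandy clay): t_2 = 12.0 × 0.04 / 0.001925 = 249.4 d
  layer 3 (fractured sandstone): t_3 = 2.67 × 0.11 / 0.001925 = 152.6 d
Total t = Σ t_i = 1553 days = 4.251 years.

4.25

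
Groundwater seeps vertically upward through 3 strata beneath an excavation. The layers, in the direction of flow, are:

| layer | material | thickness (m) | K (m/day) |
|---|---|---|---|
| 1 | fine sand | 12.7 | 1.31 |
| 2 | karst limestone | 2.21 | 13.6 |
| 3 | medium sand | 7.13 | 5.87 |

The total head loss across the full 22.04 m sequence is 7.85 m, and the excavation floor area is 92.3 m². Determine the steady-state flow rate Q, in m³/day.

65.4

Flow is perpendicular to layering, so the layers act in series and the equivalent K is the thickness-weighted harmonic mean.
Total thickness L = 12.7 + 2.21 + 7.13 = 22.04 m.
Σ(b_i/K_i) = 12.7/1.31 + 2.21/13.6 + 7.13/5.87 = 11.07 d.
K_eq = L / Σ(b_i/K_i) = 22.04 / 11.07 = 1.991 m/day.
Q = K_eq · A · (Δh/L) = 1.991 × 92.3 × (7.85/22.04) = 65.44 m³/day.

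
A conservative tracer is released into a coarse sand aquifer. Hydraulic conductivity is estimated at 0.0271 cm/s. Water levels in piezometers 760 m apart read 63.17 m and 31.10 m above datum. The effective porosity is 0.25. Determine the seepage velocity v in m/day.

Convert K: 0.0271 cm/s × 864 = 23.41 m/day.
Hydraulic gradient i = (63.17 − 31.10) / 760 = 32.07 / 760 = 0.04220.
Darcy flux q = K · i = 23.41 × 0.04220 = 0.9880 m/day.
Seepage velocity v = q / n_e = 0.9880 / 0.25 = 3.952 m/day.

3.95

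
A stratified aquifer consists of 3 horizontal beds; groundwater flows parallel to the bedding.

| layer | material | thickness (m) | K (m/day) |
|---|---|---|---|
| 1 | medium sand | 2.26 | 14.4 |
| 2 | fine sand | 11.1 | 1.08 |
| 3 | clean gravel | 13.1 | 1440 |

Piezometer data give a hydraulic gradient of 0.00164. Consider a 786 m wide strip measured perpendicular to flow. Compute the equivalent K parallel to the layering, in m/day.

715

Flow is parallel to layering, so each bed carries its own Darcy discharge and the transmissivities add.
Σ(K_i·b_i) = 14.4×2.26 + 1.08×11.1 + 1440×13.1 = 18909 m²/day.
Total thickness b = 26.46 m, so K_eq = Σ(K_i·b_i)/b = 714.6 m/day.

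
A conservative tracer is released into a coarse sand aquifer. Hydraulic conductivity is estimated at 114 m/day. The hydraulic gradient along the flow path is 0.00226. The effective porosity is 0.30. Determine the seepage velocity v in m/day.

Hydraulic gradient i = 0.00226.
Darcy flux q = K · i = 114.0 × 0.002260 = 0.2576 m/day.
Seepage velocity v = q / n_e = 0.2576 / 0.30 = 0.8588 m/day.

0.859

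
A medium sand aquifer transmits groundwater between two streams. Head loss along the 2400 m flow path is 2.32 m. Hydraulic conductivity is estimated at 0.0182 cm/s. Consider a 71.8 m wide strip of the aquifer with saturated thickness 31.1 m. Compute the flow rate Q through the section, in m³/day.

33.9

Convert K: 0.0182 cm/s × 864 = 15.72 m/day.
Cross-sectional area A = 71.8 × 31.1 = 2233 m².
Hydraulic gradient i = Δh / L = 2.32 / 2400 = 0.0009667.
Darcy's law: Q = K · A · i = 15.72 × 2233 × 0.0009667 = 33.94 m³/day.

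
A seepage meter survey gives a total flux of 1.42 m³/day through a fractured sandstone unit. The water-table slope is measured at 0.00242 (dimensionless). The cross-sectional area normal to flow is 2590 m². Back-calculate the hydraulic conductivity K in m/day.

Hydraulic gradient i = 0.00242.
From Q = K·A·i, K = Q / (A·i) = 1.42 / (2590 × 0.002420) = 0.2266 m/day.

0.227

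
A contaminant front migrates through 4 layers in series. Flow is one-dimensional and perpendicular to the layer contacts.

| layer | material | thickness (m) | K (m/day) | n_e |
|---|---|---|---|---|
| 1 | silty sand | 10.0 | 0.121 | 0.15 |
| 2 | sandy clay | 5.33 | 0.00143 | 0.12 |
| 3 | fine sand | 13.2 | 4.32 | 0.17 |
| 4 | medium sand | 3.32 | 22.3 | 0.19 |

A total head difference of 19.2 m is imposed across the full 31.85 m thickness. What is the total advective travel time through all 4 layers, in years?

With flow normal to the layers, continuity requires the same specific discharge q through every layer.
Σ(b_i/K_i) = 10.0/0.121 + 5.33/0.00143 + 13.2/4.32 + 3.32/22.3 = 3813 d.
q = Δh / Σ(b_i/K_i) = 19.2 / 3813 = 0.005035 m/day.
In each layer the seepage velocity is v_i = q/n_i, so the layer transit time is t_i = b_i·n_i / q:
  layer 1 (silty sand): t_1 = 10.0 × 0.15 / 0.005035 = 297.9 d
  layer 2 (sandy clay): t_2 = 5.33 × 0.12 / 0.005035 = 127.0 d
  layer 3 (fine sand): t_3 = 13.2 × 0.17 / 0.005035 = 445.7 d
  layer 4 (medium sand): t_4 = 3.32 × 0.19 / 0.005035 = 125.3 d
Total t = Σ t_i = 995.9 days = 2.727 years.

2.73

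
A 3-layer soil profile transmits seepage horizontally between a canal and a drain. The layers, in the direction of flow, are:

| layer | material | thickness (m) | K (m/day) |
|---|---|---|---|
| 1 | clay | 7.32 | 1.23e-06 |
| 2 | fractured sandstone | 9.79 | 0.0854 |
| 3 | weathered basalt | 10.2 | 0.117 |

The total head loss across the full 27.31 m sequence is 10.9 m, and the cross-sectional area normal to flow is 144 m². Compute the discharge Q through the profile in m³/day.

Flow is perpendicular to layering, so the layers act in series and the equivalent K is the thickness-weighted harmonic mean.
Total thickness L = 7.32 + 9.79 + 10.2 = 27.31 m.
Σ(b_i/K_i) = 7.32/1.23e-06 + 9.79/0.0854 + 10.2/0.117 = 5.951e+06 d.
K_eq = L / Σ(b_i/K_i) = 27.31 / 5.951e+06 = 4.589e-06 m/day.
Q = K_eq · A · (Δh/L) = 4.589e-06 × 144 × (10.9/27.31) = 0.0002637 m³/day.

0.000264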